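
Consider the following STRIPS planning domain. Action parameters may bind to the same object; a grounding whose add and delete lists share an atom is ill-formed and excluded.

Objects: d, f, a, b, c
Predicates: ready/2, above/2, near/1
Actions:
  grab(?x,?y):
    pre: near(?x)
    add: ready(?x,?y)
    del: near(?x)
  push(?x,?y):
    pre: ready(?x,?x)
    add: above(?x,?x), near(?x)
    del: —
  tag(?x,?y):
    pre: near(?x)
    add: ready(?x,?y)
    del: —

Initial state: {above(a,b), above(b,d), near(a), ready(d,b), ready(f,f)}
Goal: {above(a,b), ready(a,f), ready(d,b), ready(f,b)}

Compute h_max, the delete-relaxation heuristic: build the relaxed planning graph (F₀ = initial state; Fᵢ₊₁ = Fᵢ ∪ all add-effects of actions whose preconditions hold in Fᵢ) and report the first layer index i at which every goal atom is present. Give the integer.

2

F0 = init (5 atoms)
F1 = F0 ∪ {above(f,f), near(f), ready(a,a), ready(a,b), ready(a,c), ready(a,d), ready(a,f)}  (12 atoms)
F2 = F1 ∪ {above(a,a), ready(f,a), ready(f,b), ready(f,c), ready(f,d)}  (17 atoms)
goal ⊆ F2  ⇒  h_max = 2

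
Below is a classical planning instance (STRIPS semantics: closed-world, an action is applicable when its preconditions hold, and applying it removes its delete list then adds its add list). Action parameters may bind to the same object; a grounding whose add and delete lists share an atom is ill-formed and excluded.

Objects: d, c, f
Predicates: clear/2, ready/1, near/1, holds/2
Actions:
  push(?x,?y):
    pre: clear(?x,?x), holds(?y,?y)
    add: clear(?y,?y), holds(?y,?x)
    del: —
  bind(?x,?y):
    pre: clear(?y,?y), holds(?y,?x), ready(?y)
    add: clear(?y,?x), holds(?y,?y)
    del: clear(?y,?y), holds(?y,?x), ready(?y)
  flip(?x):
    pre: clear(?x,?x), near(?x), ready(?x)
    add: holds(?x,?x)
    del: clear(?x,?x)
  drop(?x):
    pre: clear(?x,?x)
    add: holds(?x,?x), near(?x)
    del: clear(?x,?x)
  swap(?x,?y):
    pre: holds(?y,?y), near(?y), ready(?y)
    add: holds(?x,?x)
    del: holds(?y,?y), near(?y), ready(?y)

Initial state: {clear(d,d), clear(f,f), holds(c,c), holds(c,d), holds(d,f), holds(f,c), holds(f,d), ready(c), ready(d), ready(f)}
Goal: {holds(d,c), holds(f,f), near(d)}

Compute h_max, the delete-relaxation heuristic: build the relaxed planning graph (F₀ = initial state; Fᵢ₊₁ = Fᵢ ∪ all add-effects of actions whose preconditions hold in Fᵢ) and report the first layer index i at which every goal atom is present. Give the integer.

2

F0 = init (10 atoms)
F1 = F0 ∪ {clear(c,c), clear(d,f), clear(f,c), clear(f,d), holds(c,f), holds(d,d), holds(f,f), near(d), near(f)}  (19 atoms)
F2 = F1 ∪ {clear(c,d), clear(c,f), holds(d,c), near(c)}  (23 atoms)
goal ⊆ F2  ⇒  h_max = 2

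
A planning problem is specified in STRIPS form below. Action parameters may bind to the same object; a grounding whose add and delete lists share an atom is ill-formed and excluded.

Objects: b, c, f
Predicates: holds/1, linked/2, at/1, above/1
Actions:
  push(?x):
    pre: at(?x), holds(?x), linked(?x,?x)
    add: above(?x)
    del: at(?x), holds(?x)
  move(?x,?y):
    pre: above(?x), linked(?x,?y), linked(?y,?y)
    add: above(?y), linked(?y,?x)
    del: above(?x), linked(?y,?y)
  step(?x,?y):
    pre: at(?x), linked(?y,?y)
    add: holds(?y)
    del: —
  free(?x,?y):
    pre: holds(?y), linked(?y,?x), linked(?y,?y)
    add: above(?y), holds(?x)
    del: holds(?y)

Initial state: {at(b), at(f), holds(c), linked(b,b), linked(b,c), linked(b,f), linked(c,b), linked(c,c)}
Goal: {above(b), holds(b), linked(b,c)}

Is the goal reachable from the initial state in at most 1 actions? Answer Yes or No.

No

1. free(b,c)  →  {above(c), at(b), at(f), holds(b), linked(b,b), linked(b,c), linked(b,f), linked(c,b), linked(c,c)}
2. move(c,b)  →  {above(b), at(b), at(f), holds(b), linked(b,c), linked(b,f), linked(c,b), linked(c,c)}
optimal plan length = 2; 2 > 1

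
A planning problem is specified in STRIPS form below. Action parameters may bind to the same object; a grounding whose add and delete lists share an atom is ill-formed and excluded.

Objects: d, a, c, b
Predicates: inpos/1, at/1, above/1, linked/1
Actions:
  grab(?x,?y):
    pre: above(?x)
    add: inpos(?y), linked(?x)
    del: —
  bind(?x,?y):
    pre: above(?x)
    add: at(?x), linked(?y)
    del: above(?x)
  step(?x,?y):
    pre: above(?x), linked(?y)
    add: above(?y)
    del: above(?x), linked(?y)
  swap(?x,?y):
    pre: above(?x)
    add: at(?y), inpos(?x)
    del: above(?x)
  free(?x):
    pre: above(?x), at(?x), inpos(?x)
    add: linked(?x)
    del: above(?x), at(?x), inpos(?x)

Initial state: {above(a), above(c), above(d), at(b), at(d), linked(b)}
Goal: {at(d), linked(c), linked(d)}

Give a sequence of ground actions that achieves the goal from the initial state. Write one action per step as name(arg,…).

grab(d,d); grab(c,d)

1. grab(d,d)  →  {above(a), above(c), above(d), at(b), at(d), inpos(d), linked(b), linked(d)}
2. grab(c,d)  →  {above(a), above(c), above(d), at(b), at(d), inpos(d), linked(b), linked(c), linked(d)}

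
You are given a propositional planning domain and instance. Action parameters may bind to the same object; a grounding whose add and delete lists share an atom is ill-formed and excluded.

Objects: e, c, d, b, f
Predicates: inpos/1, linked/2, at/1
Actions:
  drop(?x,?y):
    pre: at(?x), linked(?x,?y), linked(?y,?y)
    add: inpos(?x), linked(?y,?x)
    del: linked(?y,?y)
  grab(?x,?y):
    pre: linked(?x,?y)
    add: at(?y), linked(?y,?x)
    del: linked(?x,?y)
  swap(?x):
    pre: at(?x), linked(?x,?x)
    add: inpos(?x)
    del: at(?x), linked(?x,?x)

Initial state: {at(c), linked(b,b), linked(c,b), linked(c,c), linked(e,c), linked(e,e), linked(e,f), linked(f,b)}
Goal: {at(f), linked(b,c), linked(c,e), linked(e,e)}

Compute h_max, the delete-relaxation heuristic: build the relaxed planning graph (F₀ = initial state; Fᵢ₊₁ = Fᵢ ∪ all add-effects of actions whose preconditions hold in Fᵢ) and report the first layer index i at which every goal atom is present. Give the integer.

F0 = init (8 atoms)
F1 = F0 ∪ {at(b), at(f), inpos(c), linked(b,c), linked(b,f), linked(c,e), linked(f,e)}  (15 atoms)
goal ⊆ F1  ⇒  h_max = 1

1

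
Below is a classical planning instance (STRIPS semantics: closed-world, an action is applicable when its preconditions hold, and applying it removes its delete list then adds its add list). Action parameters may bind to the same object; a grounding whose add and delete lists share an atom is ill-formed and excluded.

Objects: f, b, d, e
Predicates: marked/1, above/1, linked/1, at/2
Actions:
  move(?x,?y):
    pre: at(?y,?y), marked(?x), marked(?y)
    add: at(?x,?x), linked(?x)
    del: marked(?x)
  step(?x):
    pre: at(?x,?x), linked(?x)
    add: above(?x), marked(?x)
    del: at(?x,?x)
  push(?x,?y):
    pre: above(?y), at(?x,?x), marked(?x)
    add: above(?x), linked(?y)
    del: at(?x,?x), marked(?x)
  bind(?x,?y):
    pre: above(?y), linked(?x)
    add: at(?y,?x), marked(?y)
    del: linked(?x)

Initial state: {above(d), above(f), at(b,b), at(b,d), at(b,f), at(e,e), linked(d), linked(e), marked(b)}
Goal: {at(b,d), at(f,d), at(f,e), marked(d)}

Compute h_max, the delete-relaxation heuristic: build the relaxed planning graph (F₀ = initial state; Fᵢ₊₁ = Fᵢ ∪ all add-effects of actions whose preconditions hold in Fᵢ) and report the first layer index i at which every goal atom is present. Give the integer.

1

F0 = init (9 atoms)
F1 = F0 ∪ {above(b), above(e), at(d,d), at(d,e), at(f,d), at(f,e), linked(b), linked(f), marked(d), marked(e), marked(f)}  (20 atoms)
goal ⊆ F1  ⇒  h_max = 1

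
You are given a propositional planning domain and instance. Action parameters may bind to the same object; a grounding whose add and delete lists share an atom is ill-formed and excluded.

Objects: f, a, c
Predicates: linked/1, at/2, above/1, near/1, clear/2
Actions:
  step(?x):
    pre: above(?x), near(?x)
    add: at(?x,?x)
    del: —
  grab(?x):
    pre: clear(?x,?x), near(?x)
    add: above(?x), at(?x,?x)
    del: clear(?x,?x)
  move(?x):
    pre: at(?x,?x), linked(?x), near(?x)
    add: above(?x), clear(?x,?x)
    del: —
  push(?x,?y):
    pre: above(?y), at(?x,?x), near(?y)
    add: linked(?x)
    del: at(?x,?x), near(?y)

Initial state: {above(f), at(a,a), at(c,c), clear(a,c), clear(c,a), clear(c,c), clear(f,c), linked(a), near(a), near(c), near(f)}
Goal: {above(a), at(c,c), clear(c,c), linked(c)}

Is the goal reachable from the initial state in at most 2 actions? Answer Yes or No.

1. move(a)  →  {above(a), above(f), at(a,a), at(c,c), clear(a,a), clear(a,c), clear(c,a), clear(c,c), clear(f,c), linked(a), near(a), near(c), near(f)}
2. push(c,f)  →  {above(a), above(f), at(a,a), clear(a,a), clear(a,c), clear(c,a), clear(c,c), clear(f,c), linked(a), linked(c), near(a), near(c)}
3. grab(c)  →  {above(a), above(c), above(f), at(a,a), at(c,c), clear(a,a), clear(a,c), clear(c,a), clear(f,c), linked(a), linked(c), near(a), near(c)}
4. move(c)  →  {above(a), above(c), above(f), at(a,a), at(c,c), clear(a,a), clear(a,c), clear(c,a), clear(c,c), clear(f,c), linked(a), linked(c), near(a), near(c)}
optimal plan length = 4; 4 > 2

No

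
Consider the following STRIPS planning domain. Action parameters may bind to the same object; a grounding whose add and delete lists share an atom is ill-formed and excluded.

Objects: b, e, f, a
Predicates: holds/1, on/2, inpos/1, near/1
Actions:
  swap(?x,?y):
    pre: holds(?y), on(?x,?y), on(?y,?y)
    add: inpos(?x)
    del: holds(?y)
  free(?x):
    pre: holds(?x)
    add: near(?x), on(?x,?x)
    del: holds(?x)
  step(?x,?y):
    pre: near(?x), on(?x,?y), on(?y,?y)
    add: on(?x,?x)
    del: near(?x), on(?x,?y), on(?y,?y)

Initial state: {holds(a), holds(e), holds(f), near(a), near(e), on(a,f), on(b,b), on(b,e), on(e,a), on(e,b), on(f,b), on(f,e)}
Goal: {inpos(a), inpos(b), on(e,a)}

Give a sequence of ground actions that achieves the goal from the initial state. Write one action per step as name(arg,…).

1. free(f)  →  {holds(a), holds(e), near(a), near(e), near(f), on(a,f), on(b,b), on(b,e), on(e,a), on(e,b), on(f,b), on(f,e), on(f,f)}
2. step(e,b)  →  {holds(a), holds(e), near(a), near(f), on(a,f), on(b,e), on(e,a), on(e,e), on(f,b), on(f,e), on(f,f)}
3. swap(b,e)  →  {holds(a), inpos(b), near(a), near(f), on(a,f), on(b,e), on(e,a), on(e,e), on(f,b), on(f,e), on(f,f)}
4. step(a,f)  →  {holds(a), inpos(b), near(f), on(a,a), on(b,e), on(e,a), on(e,e), on(f,b), on(f,e)}
5. swap(a,a)  →  {inpos(a), inpos(b), near(f), on(a,a), on(b,e), on(e,a), on(e,e), on(f,b), on(f,e)}

free(f); step(e,b); swap(b,e); step(a,f); swap(a,a)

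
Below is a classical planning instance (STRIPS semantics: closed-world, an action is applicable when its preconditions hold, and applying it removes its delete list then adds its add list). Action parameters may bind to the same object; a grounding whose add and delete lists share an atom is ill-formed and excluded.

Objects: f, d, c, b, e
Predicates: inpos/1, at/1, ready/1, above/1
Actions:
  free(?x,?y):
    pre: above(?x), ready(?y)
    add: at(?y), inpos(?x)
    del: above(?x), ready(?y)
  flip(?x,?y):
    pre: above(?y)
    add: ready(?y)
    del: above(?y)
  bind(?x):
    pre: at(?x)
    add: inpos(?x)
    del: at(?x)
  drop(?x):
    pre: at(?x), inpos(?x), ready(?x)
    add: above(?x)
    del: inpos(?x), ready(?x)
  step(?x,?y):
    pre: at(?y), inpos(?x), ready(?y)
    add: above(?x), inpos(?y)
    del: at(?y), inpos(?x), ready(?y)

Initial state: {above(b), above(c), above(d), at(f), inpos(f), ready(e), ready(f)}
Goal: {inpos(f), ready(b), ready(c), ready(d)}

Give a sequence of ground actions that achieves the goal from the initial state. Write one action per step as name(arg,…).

flip(f,d); flip(f,c); flip(f,b)

1. flip(f,d)  →  {above(b), above(c), at(f), inpos(f), ready(d), ready(e), ready(f)}
2. flip(f,c)  →  {above(b), at(f), inpos(f), ready(c), ready(d), ready(e), ready(f)}
3. flip(f,b)  →  {at(f), inpos(f), ready(b), ready(c), ready(d), ready(e), ready(f)}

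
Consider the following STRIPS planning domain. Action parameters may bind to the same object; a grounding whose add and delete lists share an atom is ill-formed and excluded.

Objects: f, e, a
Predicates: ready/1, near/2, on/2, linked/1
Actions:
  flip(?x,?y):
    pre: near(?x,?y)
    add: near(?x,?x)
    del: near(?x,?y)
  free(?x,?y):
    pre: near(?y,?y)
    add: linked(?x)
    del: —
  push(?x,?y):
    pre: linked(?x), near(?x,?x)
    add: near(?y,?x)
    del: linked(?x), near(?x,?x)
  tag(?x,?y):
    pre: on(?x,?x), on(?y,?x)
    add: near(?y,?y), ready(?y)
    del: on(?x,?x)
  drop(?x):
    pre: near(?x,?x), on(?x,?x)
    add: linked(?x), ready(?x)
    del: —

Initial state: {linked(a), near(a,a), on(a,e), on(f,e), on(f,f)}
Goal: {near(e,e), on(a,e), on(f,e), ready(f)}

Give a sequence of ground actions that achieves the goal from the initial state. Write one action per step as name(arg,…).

1. push(a,e)  →  {near(e,a), on(a,e), on(f,e), on(f,f)}
2. flip(e,a)  →  {near(e,e), on(a,e), on(f,e), on(f,f)}
3. tag(f,f)  →  {near(e,e), near(f,f), on(a,e), on(f,e), ready(f)}

push(a,e); flip(e,a); tag(f,f)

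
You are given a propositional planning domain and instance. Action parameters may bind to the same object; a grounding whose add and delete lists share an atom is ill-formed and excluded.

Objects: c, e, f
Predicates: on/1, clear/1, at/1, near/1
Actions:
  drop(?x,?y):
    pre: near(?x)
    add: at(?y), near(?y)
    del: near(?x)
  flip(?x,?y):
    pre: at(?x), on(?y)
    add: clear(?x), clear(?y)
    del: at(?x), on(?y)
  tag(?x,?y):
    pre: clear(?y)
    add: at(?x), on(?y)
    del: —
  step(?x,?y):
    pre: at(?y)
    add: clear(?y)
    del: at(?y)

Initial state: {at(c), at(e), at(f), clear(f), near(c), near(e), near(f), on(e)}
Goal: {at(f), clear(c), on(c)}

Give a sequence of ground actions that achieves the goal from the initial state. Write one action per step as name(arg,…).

flip(c,e); tag(c,c)

1. flip(c,e)  →  {at(e), at(f), clear(c), clear(e), clear(f), near(c), near(e), near(f)}
2. tag(c,c)  →  {at(c), at(e), at(f), clear(c), clear(e), clear(f), near(c), near(e), near(f), on(c)}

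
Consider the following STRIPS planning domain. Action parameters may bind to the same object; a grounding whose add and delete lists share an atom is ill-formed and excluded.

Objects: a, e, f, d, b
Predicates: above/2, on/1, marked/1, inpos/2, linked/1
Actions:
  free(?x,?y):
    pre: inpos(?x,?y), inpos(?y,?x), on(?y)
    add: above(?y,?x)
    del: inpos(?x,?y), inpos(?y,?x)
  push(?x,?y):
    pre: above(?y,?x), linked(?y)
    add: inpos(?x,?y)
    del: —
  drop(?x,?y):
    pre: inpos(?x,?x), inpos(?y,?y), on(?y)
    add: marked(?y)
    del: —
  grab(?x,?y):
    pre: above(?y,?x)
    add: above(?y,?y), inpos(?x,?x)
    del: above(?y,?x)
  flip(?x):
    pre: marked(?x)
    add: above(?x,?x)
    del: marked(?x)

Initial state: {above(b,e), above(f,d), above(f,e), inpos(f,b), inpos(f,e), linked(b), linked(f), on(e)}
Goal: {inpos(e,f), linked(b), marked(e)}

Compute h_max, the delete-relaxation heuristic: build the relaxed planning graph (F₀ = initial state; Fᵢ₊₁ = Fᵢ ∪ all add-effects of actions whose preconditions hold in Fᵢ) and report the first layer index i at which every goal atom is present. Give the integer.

2

F0 = init (8 atoms)
F1 = F0 ∪ {above(b,b), above(f,f), inpos(d,d), inpos(d,f), inpos(e,b), inpos(e,e), inpos(e,f)}  (15 atoms)
F2 = F1 ∪ {above(e,e), above(e,f), inpos(b,b), inpos(f,f), marked(e)}  (20 atoms)
goal ⊆ F2  ⇒  h_max = 2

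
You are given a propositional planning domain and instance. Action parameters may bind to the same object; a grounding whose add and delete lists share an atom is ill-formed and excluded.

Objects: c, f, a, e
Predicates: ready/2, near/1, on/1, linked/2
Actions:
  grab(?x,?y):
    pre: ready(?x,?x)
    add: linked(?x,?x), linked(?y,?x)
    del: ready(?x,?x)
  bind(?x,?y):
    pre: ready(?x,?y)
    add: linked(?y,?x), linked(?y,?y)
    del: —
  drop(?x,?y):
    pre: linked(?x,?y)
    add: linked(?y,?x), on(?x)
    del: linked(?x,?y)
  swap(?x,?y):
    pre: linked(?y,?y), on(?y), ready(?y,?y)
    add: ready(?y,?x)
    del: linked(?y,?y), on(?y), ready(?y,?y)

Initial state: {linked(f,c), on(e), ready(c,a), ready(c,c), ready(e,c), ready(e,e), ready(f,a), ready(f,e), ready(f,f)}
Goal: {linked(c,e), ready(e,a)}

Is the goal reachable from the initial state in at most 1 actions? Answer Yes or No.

1. bind(f,e)  →  {linked(e,e), linked(e,f), linked(f,c), on(e), ready(c,a), ready(c,c), ready(e,c), ready(e,e), ready(f,a), ready(f,e), ready(f,f)}
2. bind(e,c)  →  {linked(c,c), linked(c,e), linked(e,e), linked(e,f), linked(f,c), on(e), ready(c,a), ready(c,c), ready(e,c), ready(e,e), ready(f,a), ready(f,e), ready(f,f)}
3. swap(a,e)  →  {linked(c,c), linked(c,e), linked(e,f), linked(f,c), ready(c,a), ready(c,c), ready(e,a), ready(e,c), ready(f,a), ready(f,e), ready(f,f)}
optimal plan length = 3; 3 > 1

No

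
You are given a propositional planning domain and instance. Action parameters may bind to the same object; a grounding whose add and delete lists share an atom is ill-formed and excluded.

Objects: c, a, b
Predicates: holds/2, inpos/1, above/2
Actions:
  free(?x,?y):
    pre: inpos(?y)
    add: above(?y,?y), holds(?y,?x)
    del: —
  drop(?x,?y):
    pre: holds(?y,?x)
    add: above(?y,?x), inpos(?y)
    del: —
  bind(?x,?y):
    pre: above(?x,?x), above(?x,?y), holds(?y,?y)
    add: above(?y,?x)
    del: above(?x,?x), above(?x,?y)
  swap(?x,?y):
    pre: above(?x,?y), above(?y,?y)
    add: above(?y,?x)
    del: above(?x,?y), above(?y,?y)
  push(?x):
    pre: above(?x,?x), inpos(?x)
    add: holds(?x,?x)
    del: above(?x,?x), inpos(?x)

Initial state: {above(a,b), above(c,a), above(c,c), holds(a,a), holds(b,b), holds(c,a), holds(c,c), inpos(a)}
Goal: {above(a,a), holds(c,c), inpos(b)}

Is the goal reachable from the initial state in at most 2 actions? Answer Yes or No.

Yes

1. free(c,a)  →  {above(a,a), above(a,b), above(c,a), above(c,c), holds(a,a), holds(a,c), holds(b,b), holds(c,a), holds(c,c), inpos(a)}
2. drop(b,b)  →  {above(a,a), above(a,b), above(b,b), above(c,a), above(c,c), holds(a,a), holds(a,c), holds(b,b), holds(c,a), holds(c,c), inpos(a), inpos(b)}
optimal plan length = 2; 2 ≤ 2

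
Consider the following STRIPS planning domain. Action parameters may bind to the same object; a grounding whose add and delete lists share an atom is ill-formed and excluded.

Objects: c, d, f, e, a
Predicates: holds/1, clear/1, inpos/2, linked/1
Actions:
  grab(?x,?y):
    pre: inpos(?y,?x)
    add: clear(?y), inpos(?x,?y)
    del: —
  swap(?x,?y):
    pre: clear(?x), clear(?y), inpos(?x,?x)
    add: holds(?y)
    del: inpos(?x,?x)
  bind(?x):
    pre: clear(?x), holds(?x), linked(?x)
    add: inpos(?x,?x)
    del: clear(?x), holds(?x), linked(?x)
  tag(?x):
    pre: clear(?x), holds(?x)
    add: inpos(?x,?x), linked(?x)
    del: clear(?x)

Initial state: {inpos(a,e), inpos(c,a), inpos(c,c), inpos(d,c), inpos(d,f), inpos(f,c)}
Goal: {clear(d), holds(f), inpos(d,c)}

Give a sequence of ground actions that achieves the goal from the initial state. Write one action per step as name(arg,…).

grab(c,c); grab(c,d); grab(c,f); swap(c,f)

1. grab(c,c)  →  {clear(c), inpos(a,e), inpos(c,a), inpos(c,c), inpos(d,c), inpos(d,f), inpos(f,c)}
2. grab(c,d)  →  {clear(c), clear(d), inpos(a,e), inpos(c,a), inpos(c,c), inpos(c,d), inpos(d,c), inpos(d,f), inpos(f,c)}
3. grab(c,f)  →  {clear(c), clear(d), clear(f), inpos(a,e), inpos(c,a), inpos(c,c), inpos(c,d), inpos(c,f), inpos(d,c), inpos(d,f), inpos(f,c)}
4. swap(c,f)  →  {clear(c), clear(d), clear(f), holds(f), inpos(a,e), inpos(c,a), inpos(c,d), inpos(c,f), inpos(d,c), inpos(d,f), inpos(f,c)}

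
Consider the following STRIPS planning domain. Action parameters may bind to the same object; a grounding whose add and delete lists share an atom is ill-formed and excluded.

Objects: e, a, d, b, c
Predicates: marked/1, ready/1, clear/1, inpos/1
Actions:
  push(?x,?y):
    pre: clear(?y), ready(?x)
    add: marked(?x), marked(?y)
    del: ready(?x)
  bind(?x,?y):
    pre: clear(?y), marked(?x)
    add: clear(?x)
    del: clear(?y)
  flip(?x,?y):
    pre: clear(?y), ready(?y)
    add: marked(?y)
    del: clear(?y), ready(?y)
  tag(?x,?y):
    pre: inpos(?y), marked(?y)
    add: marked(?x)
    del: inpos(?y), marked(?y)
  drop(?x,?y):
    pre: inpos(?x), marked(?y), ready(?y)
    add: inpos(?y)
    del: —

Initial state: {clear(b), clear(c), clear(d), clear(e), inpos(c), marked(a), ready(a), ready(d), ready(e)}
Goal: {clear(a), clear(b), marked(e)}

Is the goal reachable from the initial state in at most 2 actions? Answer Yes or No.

Yes

1. push(e,e)  →  {clear(b), clear(c), clear(d), clear(e), inpos(c), marked(a), marked(e), ready(a), ready(d)}
2. bind(a,e)  →  {clear(a), clear(b), clear(c), clear(d), inpos(c), marked(a), marked(e), ready(a), ready(d)}
optimal plan length = 2; 2 ≤ 2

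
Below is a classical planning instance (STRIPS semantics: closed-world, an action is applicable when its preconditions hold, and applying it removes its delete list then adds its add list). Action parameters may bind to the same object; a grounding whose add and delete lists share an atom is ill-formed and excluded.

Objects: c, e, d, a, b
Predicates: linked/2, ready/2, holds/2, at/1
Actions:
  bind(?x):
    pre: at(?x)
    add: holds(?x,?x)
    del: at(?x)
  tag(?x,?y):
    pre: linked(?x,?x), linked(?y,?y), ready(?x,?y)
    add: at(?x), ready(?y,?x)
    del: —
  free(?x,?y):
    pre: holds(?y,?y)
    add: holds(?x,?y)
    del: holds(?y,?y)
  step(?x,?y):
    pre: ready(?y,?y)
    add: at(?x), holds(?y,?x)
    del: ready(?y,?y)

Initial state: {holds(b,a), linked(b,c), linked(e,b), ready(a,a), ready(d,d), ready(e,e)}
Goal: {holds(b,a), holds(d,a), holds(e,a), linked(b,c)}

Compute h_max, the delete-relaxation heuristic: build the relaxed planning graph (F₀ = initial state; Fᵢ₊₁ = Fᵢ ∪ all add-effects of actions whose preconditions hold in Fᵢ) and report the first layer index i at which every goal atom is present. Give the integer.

1

F0 = init (6 atoms)
F1 = F0 ∪ {at(a), at(b), at(c), at(d), at(e), holds(a,a), holds(a,b), holds(a,c), holds(a,d), holds(a,e), holds(d,a), holds(d,b), holds(d,c), holds(d,d), holds(d,e), holds(e,a), holds(e,b), holds(e,c), holds(e,d), holds(e,e)}  (26 atoms)
goal ⊆ F1  ⇒  h_max = 1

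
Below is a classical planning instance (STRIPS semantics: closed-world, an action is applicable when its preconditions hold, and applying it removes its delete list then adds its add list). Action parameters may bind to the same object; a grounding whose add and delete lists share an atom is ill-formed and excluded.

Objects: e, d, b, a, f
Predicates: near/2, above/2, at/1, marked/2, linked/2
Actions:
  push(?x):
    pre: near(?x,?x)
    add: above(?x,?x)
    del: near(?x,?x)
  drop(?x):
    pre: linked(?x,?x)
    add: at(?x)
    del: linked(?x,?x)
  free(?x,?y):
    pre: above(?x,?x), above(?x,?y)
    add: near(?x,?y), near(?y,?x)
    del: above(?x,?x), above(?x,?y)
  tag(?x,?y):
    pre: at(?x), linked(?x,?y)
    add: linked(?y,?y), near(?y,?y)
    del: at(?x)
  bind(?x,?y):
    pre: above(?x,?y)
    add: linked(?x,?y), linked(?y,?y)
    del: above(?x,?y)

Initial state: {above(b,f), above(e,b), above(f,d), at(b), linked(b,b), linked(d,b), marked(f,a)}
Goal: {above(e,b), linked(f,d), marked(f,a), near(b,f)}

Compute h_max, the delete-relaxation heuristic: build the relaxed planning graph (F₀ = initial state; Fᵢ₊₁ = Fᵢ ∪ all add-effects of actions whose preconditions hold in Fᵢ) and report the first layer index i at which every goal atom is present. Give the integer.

F0 = init (7 atoms)
F1 = F0 ∪ {linked(b,f), linked(d,d), linked(e,b), linked(f,d), linked(f,f), near(b,b)}  (13 atoms)
F2 = F1 ∪ {above(b,b), at(d), at(f), near(f,f)}  (17 atoms)
F3 = F2 ∪ {above(f,f), near(b,f), near(d,d), near(f,b)}  (21 atoms)
goal ⊆ F3  ⇒  h_max = 3

3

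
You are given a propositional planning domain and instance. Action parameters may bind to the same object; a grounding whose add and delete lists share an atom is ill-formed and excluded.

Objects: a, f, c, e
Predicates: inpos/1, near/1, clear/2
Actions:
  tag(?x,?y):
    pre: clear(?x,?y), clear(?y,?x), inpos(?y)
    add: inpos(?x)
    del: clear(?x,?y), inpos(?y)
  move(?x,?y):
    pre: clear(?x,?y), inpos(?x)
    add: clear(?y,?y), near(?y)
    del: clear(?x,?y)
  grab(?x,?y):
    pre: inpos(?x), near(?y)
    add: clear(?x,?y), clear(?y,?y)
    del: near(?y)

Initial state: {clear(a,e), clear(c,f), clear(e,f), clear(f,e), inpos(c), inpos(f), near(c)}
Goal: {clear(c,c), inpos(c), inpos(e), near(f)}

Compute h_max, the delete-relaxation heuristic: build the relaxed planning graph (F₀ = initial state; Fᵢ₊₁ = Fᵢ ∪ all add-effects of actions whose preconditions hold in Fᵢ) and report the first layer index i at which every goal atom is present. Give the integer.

1

F0 = init (7 atoms)
F1 = F0 ∪ {clear(c,c), clear(e,e), clear(f,c), clear(f,f), inpos(e), near(e), near(f)}  (14 atoms)
goal ⊆ F1  ⇒  h_max = 1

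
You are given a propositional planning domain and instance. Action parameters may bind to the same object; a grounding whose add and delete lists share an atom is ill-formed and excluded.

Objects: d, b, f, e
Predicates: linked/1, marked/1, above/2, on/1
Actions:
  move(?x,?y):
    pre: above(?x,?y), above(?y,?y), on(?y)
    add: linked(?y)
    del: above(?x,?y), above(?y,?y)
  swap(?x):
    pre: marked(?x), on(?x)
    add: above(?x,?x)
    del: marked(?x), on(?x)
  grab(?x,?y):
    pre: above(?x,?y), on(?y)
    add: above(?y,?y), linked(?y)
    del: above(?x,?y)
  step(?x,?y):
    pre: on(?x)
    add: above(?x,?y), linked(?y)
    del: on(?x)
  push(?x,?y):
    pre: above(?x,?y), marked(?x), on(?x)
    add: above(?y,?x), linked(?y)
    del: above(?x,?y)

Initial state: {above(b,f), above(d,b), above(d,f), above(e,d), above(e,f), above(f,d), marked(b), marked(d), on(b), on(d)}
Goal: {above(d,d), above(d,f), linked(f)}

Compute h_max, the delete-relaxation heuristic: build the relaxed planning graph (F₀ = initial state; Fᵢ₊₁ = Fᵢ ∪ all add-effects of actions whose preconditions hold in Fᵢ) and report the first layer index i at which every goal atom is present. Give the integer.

1

F0 = init (10 atoms)
F1 = F0 ∪ {above(b,b), above(b,d), above(b,e), above(d,d), above(d,e), above(f,b), linked(b), linked(d), linked(e), linked(f)}  (20 atoms)
goal ⊆ F1  ⇒  h_max = 1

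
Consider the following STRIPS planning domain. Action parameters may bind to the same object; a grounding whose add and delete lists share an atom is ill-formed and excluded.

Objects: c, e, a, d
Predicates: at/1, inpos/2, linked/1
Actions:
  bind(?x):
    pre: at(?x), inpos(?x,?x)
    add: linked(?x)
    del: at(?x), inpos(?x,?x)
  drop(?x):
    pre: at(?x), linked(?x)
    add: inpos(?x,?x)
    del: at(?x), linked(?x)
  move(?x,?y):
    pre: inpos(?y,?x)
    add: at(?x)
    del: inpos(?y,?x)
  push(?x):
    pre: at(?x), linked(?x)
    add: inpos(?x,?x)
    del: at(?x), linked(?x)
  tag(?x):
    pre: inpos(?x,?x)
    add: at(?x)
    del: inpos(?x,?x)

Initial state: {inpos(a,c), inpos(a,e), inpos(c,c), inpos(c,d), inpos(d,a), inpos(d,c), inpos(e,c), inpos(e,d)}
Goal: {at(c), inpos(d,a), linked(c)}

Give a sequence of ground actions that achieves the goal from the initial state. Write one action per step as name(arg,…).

1. move(c,e)  →  {at(c), inpos(a,c), inpos(a,e), inpos(c,c), inpos(c,d), inpos(d,a), inpos(d,c), inpos(e,d)}
2. bind(c)  →  {inpos(a,c), inpos(a,e), inpos(c,d), inpos(d,a), inpos(d,c), inpos(e,d), linked(c)}
3. move(c,a)  →  {at(c), inpos(a,e), inpos(c,d), inpos(d,a), inpos(d,c), inpos(e,d), linked(c)}

move(c,e); bind(c); move(c,a)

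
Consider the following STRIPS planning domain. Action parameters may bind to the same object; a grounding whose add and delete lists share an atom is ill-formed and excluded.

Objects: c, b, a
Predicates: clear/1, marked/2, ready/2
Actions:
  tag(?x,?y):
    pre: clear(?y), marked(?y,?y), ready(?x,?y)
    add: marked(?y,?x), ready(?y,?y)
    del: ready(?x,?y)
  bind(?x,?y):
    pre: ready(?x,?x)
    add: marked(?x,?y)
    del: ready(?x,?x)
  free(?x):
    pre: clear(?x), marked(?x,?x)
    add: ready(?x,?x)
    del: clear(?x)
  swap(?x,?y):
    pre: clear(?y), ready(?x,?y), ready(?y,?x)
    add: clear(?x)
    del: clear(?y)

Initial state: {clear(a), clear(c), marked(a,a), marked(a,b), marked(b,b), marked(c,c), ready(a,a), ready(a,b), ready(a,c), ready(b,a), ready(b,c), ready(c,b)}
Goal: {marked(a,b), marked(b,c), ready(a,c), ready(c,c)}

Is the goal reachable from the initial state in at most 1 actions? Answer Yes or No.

1. tag(b,c)  →  {clear(a), clear(c), marked(a,a), marked(a,b), marked(b,b), marked(c,b), marked(c,c), ready(a,a), ready(a,b), ready(a,c), ready(b,a), ready(c,b), ready(c,c)}
2. swap(b,a)  →  {clear(b), clear(c), marked(a,a), marked(a,b), marked(b,b), marked(c,b), marked(c,c), ready(a,a), ready(a,b), ready(a,c), ready(b,a), ready(c,b), ready(c,c)}
3. tag(c,b)  →  {clear(b), clear(c), marked(a,a), marked(a,b), marked(b,b), marked(b,c), marked(c,b), marked(c,c), ready(a,a), ready(a,b), ready(a,c), ready(b,a), ready(b,b), ready(c,c)}
optimal plan length = 3; 3 > 1

No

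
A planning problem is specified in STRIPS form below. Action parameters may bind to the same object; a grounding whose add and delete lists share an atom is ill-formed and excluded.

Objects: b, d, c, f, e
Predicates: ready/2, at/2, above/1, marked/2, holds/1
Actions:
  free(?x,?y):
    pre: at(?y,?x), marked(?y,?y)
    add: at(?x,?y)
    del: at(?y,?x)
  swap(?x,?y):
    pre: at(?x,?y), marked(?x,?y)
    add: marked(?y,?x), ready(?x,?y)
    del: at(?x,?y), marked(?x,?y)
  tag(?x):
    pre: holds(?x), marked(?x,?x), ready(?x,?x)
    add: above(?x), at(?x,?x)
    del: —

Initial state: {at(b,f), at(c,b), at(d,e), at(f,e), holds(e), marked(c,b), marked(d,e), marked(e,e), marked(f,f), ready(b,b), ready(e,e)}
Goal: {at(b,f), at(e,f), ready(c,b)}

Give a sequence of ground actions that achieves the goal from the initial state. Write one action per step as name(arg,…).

1. free(e,f)  →  {at(b,f), at(c,b), at(d,e), at(e,f), holds(e), marked(c,b), marked(d,e), marked(e,e), marked(f,f), ready(b,b), ready(e,e)}
2. swap(c,b)  →  {at(b,f), at(d,e), at(e,f), holds(e), marked(b,c), marked(d,e), marked(e,e), marked(f,f), ready(b,b), ready(c,b), ready(e,e)}

free(e,f); swap(c,b)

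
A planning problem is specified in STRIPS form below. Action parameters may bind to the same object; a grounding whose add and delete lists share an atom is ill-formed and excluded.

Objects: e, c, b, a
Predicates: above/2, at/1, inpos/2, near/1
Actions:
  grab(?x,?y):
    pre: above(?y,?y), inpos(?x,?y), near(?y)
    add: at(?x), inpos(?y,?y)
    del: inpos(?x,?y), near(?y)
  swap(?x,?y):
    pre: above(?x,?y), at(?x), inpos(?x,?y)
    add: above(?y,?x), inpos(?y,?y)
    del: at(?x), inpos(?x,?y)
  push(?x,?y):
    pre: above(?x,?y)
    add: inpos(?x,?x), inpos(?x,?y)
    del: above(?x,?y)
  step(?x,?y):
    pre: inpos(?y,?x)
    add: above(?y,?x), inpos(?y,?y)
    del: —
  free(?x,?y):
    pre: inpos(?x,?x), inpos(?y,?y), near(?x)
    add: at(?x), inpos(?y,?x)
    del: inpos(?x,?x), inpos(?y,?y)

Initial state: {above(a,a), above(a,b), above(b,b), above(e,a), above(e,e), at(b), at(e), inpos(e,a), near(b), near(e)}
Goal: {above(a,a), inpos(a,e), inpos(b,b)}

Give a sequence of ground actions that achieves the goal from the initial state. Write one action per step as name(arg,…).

1. swap(e,a)  →  {above(a,a), above(a,b), above(a,e), above(b,b), above(e,a), above(e,e), at(b), inpos(a,a), near(b), near(e)}
2. push(b,b)  →  {above(a,a), above(a,b), above(a,e), above(e,a), above(e,e), at(b), inpos(a,a), inpos(b,b), near(b), near(e)}
3. push(a,e)  →  {above(a,a), above(a,b), above(e,a), above(e,e), at(b), inpos(a,a), inpos(a,e), inpos(b,b), near(b), near(e)}

swap(e,a); push(b,b); push(a,e)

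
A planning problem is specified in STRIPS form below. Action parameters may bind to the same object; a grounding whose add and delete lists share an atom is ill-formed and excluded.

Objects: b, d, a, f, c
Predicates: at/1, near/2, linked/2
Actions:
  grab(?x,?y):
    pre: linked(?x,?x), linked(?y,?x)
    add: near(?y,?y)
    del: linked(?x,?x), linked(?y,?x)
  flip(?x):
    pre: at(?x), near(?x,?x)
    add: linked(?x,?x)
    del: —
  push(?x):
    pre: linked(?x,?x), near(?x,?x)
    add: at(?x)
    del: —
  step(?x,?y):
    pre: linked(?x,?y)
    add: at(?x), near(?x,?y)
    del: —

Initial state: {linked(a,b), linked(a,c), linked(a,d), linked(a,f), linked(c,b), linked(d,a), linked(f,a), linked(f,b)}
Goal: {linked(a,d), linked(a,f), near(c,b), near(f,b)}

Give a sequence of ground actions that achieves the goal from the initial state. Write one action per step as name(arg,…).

1. step(f,b)  →  {at(f), linked(a,b), linked(a,c), linked(a,d), linked(a,f), linked(c,b), linked(d,a), linked(f,a), linked(f,b), near(f,b)}
2. step(c,b)  →  {at(c), at(f), linked(a,b), linked(a,c), linked(a,d), linked(a,f), linked(c,b), linked(d,a), linked(f,a), linked(f,b), near(c,b), near(f,b)}

step(f,b); step(c,b)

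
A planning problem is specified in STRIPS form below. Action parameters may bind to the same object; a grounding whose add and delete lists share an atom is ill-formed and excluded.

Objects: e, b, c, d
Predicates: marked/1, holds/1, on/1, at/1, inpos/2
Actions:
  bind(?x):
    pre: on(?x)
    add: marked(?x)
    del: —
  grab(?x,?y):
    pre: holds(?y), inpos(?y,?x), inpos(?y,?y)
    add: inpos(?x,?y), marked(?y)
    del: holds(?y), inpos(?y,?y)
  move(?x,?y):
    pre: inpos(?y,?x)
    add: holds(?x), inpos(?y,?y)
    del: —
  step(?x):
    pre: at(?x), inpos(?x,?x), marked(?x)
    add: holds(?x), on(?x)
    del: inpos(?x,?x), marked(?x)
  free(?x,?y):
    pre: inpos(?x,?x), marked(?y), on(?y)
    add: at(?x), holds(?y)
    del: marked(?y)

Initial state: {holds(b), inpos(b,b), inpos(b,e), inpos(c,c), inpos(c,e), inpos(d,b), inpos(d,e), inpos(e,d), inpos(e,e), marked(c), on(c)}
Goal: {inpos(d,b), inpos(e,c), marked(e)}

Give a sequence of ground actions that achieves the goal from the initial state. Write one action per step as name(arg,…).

1. move(e,e)  →  {holds(b), holds(e), inpos(b,b), inpos(b,e), inpos(c,c), inpos(c,e), inpos(d,b), inpos(d,e), inpos(e,d), inpos(e,e), marked(c), on(c)}
2. grab(d,e)  →  {holds(b), inpos(b,b), inpos(b,e), inpos(c,c), inpos(c,e), inpos(d,b), inpos(d,e), inpos(e,d), marked(c), marked(e), on(c)}
3. move(c,c)  →  {holds(b), holds(c), inpos(b,b), inpos(b,e), inpos(c,c), inpos(c,e), inpos(d,b), inpos(d,e), inpos(e,d), marked(c), marked(e), on(c)}
4. grab(e,c)  →  {holds(b), inpos(b,b), inpos(b,e), inpos(c,e), inpos(d,b), inpos(d,e), inpos(e,c), inpos(e,d), marked(c), marked(e), on(c)}

move(e,e); grab(d,e); move(c,c); grab(e,c)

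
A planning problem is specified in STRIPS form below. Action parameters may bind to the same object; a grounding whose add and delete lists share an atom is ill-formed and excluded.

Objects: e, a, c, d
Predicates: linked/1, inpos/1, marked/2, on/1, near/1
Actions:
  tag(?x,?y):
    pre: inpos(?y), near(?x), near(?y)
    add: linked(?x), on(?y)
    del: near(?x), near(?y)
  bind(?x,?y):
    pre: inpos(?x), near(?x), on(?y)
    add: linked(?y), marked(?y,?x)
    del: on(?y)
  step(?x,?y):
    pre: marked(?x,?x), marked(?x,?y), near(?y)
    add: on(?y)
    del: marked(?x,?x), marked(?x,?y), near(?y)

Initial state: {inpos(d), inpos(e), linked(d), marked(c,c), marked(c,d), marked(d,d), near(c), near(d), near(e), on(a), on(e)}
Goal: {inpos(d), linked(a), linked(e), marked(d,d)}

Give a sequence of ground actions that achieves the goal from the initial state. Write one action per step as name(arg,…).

1. tag(e,e)  →  {inpos(d), inpos(e), linked(d), linked(e), marked(c,c), marked(c,d), marked(d,d), near(c), near(d), on(a), on(e)}
2. bind(d,a)  →  {inpos(d), inpos(e), linked(a), linked(d), linked(e), marked(a,d), marked(c,c), marked(c,d), marked(d,d), near(c), near(d), on(e)}

tag(e,e); bind(d,a)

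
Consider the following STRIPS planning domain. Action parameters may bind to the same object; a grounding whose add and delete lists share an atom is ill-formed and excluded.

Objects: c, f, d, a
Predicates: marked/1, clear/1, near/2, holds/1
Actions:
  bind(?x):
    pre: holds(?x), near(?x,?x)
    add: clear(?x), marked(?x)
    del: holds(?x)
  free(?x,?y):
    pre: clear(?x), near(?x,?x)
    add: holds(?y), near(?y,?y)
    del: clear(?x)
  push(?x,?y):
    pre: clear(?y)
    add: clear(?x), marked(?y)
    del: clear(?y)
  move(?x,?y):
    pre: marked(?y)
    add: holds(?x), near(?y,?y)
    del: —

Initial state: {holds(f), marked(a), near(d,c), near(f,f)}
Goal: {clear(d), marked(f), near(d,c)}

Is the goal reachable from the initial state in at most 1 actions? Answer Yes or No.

No

1. bind(f)  →  {clear(f), marked(a), marked(f), near(d,c), near(f,f)}
2. push(d,f)  →  {clear(d), marked(a), marked(f), near(d,c), near(f,f)}
optimal plan length = 2; 2 > 1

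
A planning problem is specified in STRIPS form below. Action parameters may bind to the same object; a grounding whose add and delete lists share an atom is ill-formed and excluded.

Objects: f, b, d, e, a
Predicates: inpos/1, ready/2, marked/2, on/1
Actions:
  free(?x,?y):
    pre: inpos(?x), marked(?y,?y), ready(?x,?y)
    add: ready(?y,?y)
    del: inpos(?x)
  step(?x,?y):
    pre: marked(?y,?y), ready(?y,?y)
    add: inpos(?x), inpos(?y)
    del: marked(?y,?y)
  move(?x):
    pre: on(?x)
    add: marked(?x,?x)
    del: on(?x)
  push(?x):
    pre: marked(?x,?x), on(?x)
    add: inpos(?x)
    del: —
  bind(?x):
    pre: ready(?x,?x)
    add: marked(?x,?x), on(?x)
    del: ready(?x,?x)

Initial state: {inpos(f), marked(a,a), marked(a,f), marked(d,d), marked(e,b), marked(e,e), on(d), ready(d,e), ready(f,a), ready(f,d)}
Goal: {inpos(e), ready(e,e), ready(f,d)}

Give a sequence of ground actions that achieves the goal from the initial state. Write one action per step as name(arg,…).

free(f,d); step(e,d); free(d,e)

1. free(f,d)  →  {marked(a,a), marked(a,f), marked(d,d), marked(e,b), marked(e,e), on(d), ready(d,d), ready(d,e), ready(f,a), ready(f,d)}
2. step(e,d)  →  {inpos(d), inpos(e), marked(a,a), marked(a,f), marked(e,b), marked(e,e), on(d), ready(d,d), ready(d,e), ready(f,a), ready(f,d)}
3. free(d,e)  →  {inpos(e), marked(a,a), marked(a,f), marked(e,b), marked(e,e), on(d), ready(d,d), ready(d,e), ready(e,e), ready(f,a), ready(f,d)}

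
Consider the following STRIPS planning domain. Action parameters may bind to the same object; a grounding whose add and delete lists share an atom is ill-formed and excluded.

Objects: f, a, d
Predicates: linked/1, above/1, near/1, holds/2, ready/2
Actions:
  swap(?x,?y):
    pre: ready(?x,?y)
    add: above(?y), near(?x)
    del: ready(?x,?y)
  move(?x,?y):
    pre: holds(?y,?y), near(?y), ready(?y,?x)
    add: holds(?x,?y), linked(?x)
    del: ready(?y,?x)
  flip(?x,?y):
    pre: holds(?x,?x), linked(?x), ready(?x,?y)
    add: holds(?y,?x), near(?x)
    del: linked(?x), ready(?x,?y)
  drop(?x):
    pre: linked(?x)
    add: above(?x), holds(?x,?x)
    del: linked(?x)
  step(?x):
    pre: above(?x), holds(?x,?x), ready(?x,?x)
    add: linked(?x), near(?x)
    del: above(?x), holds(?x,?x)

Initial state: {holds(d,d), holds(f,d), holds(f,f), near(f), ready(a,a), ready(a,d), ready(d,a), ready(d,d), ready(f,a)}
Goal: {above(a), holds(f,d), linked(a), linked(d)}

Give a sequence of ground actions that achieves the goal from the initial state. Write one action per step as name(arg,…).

1. swap(d,a)  →  {above(a), holds(d,d), holds(f,d), holds(f,f), near(d), near(f), ready(a,a), ready(a,d), ready(d,d), ready(f,a)}
2. move(a,f)  →  {above(a), holds(a,f), holds(d,d), holds(f,d), holds(f,f), linked(a), near(d), near(f), ready(a,a), ready(a,d), ready(d,d)}
3. move(d,d)  →  {above(a), holds(a,f), holds(d,d), holds(f,d), holds(f,f), linked(a), linked(d), near(d), near(f), ready(a,a), ready(a,d)}

swap(d,a); move(a,f); move(d,d)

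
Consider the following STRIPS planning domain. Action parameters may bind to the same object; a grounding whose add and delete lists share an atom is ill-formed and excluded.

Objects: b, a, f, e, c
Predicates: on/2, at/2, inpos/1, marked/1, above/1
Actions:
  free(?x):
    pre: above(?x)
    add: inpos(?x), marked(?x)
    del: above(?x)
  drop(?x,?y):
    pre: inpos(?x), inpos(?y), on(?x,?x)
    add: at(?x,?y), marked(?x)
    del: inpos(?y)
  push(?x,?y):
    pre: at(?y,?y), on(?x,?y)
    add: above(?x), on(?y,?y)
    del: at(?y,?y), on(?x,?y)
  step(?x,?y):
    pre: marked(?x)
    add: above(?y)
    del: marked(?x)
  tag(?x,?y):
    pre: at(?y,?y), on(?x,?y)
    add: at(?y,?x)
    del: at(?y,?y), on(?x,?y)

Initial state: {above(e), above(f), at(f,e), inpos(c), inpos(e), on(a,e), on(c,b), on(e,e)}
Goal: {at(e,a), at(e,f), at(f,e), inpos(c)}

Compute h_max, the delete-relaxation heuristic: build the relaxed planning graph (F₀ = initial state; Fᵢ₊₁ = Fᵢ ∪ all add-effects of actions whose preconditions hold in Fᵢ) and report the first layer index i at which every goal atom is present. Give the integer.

F0 = init (8 atoms)
F1 = F0 ∪ {at(e,c), at(e,e), inpos(f), marked(e), marked(f)}  (13 atoms)
F2 = F1 ∪ {above(a), above(b), above(c), at(e,a), at(e,f)}  (18 atoms)
goal ⊆ F2  ⇒  h_max = 2

2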